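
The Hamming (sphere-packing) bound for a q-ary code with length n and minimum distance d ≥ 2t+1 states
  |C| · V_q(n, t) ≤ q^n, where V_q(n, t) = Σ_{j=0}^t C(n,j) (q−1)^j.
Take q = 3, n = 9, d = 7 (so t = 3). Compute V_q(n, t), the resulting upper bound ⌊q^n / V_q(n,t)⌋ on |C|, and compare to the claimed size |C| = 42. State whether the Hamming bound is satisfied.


V_q(n, t) = 835, q^n = 19683, Hamming bound = 23, |C| = 42 > bound (violated).

Step 1: Compute V_q(n, t) = Σ_{j=0}^3 C(n, j) (q−1)^j.
  j = 0: C(9,0)·(2)^0 = 1·1 = 1.
  j = 1: C(9,1)·(2)^1 = 9·2 = 18.
  j = 2: C(9,2)·(2)^2 = 36·4 = 144.
  j = 3: C(9,3)·(2)^3 = 84·8 = 672.
  V_q(n, t) = 1 + 18 + 144 + 672 = 835.
Step 2: q^n = 3^9 = 19683.
Step 3: Hamming bound ⌊q^n / V_q(n,t)⌋ = ⌊19683/835⌋ = 23.
Step 4: Compare |C| = 42 to 23: violated.
The claimed |C| lies above the Hamming bound, so no 3-ary code of length 9 with d ≥ 7 can have 42 codewords.


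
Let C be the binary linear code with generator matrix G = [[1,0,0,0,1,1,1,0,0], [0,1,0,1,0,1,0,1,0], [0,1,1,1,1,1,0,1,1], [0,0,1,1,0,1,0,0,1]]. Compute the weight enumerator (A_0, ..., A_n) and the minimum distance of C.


Weight distribution: A_0 = 1, A_3 = 4, A_4 = 4, A_5 = 2, A_6 = 2, A_7 = 2, A_8 = 1. Minimum distance d = 3.

Enumerate all 2^4 = 16 messages m ∈ F_2^4.
For each, compute codeword c = mG in F_2^9, then tally its weight.
  m = 0000 → c = 000000000, weight = 0.
  m = 1000 → c = 100011100, weight = 4.
  m = 0100 → c = 010101010, weight = 4.
  m = 1100 → c = 110110110, weight = 6.
  m = 0010 → c = 011111011, weight = 7.
  m = 1010 → c = 111100111, weight = 7.
  m = 0110 → c = 001010001, weight = 3.
  m = 1110 → c = 101001101, weight = 5.
  m = 0001 → c = 001101001, weight = 4.
  m = 1001 → c = 101110101, weight = 6.
  m = 0101 → c = 011000011, weight = 4.
  m = 1101 → c = 111011111, weight = 8.
  m = 0011 → c = 010010010, weight = 3.
  m = 1011 → c = 110001110, weight = 5.
  m = 0111 → c = 000111000, weight = 3.
  m = 1111 → c = 100100100, weight = 3.
Tally weights:
  weight 0: 1 codewords.
  weight 3: 4 codewords.
  weight 4: 4 codewords.
  weight 5: 2 codewords.
  weight 6: 2 codewords.
  weight 7: 2 codewords.
  weight 8: 1 codewords.
Minimum distance d = smallest w > 0 with A_w > 0 = 3.
Sanity: Σ A_w = 16 = 2^4 = 16 ✓.


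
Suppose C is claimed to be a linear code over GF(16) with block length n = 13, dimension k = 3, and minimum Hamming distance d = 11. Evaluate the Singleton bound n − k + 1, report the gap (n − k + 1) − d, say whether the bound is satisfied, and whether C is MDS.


Singleton RHS = n − k + 1 = 11, slack = 0, bound satisfied, MDS.

Singleton bound: d ≤ n − k + 1.
Here n = 13, k = 3, so n − k + 1 = 11.
Given d = 11, check d ≤ 11: YES.
Slack = (n − k + 1) − d = 0.
The code is MDS (slack = 0).
Description: the claimed parameters are [13, 3, 11]_16; such a code would be MDS (meets Singleton bound).


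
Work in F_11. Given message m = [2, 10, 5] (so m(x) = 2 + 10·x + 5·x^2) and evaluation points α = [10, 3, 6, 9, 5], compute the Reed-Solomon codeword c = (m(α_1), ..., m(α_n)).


c = [8, 0, 0, 2, 1]

Message polynomial: m(x) = 2 + 10·x + 5·x^2 (mod 11).
For each evaluation point α_i, compute m(α_i) mod 11:
  α_1 = 10: Horner steps 5 → 5 → 8, so m(10) = 8.
  α_2 = 3: Horner steps 5 → 3 → 0, so m(3) = 0.
  α_3 = 6: Horner steps 5 → 7 → 0, so m(6) = 0.
  α_4 = 9: Horner steps 5 → 0 → 2, so m(9) = 2.
  α_5 = 5: Horner steps 5 → 2 → 1, so m(5) = 1.
Codeword c = [8, 0, 0, 2, 1] ∈ F_11^5.


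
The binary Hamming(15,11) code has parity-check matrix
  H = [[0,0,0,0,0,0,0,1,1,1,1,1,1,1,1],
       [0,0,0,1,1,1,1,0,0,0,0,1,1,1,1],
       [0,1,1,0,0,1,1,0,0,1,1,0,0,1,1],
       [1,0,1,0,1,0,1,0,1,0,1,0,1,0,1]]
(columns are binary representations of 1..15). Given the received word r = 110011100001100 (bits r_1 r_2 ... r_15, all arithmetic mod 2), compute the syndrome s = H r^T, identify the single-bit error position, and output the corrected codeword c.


s = (0, 1, 1, 0)^T, error position = 6, corrected codeword c = 110010100001100

Compute s = H r^T mod 2 one row at a time:
  s_1 = 0 + 0 + 0 + 0 + 1 + 1 + 0 + 0 = 2 ≡ 0 (mod 2).
  s_2 = 0 + 1 + 1 + 1 + 1 + 1 + 0 + 0 = 5 ≡ 1 (mod 2).
  s_3 = 1 + 0 + 1 + 1 + 0 + 0 + 0 + 0 = 3 ≡ 1 (mod 2).
  s_4 = 1 + 0 + 1 + 1 + 0 + 0 + 1 + 0 = 4 ≡ 0 (mod 2).
s = (0, 1, 1, 0)^T — this equals column 6 of H (binary 0110), so error is at position 6.
Correct: flip bit 6 of r = 110011100001100 to get c = 110010100001100.


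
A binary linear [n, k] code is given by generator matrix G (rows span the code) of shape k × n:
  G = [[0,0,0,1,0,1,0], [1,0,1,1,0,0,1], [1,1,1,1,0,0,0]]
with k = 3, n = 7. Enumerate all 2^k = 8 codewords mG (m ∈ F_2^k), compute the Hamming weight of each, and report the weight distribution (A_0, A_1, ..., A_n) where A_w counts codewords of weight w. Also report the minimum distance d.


Weight distribution: A_0 = 1, A_2 = 2, A_4 = 5. Minimum distance d = 2.

Enumerate all 2^3 = 8 messages m ∈ F_2^3.
For each, compute codeword c = mG in F_2^7, then tally its weight.
  m = 000 → c = 0000000, weight = 0.
  m = 100 → c = 0001010, weight = 2.
  m = 010 → c = 1011001, weight = 4.
  m = 110 → c = 1010011, weight = 4.
  m = 001 → c = 1111000, weight = 4.
  m = 101 → c = 1110010, weight = 4.
  m = 011 → c = 0100001, weight = 2.
  m = 111 → c = 0101011, weight = 4.
Tally weights:
  weight 0: 1 codewords.
  weight 2: 2 codewords.
  weight 4: 5 codewords.
Minimum distance d = smallest w > 0 with A_w > 0 = 2.
Sanity: Σ A_w = 8 = 2^3 = 8 ✓.


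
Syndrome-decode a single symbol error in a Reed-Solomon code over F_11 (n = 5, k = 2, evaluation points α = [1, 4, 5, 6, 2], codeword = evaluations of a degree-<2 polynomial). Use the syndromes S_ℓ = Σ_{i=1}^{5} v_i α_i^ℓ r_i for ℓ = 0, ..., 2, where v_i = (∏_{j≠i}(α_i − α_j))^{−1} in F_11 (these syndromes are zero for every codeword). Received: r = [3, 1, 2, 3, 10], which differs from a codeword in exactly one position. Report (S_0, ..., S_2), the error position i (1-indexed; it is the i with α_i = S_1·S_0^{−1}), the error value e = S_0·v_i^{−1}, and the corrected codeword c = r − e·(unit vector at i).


S = (1, 1, 1), error at position 1, error magnitude e = 5, c = [9, 1, 2, 3, 10].

Step 1: column multipliers v_i = (∏_{j≠i}(α_i − α_j))^{−1} mod 11.
  i = 1 (α = 1): (1−4)(1−5)(1−6)(1−2) = (−3)·(−4)·(−5)·(−1) = 60 ≡ 5, so v_1 = 5^{−1} = 9 (mod 11).
  i = 2 (α = 4): (4−1)(4−5)(4−6)(4−2) = 3·(−1)·(−2)·2 = 12 ≡ 1, so v_2 = 1^{−1} = 1 (mod 11).
  i = 3 (α = 5): (5−1)(5−4)(5−6)(5−2) = 4·1·(−1)·3 = −12 ≡ 10, so v_3 = 10^{−1} = 10 (mod 11).
  i = 4 (α = 6): (6−1)(6−4)(6−5)(6−2) = 5·2·1·4 = 40 ≡ 7, so v_4 = 7^{−1} = 8 (mod 11).
  i = 5 (α = 2): (2−1)(2−4)(2−5)(2−6) = 1·(−2)·(−3)·(−4) = −24 ≡ 9, so v_5 = 9^{−1} = 5 (mod 11).
  v = [9, 1, 10, 8, 5].
Step 2: syndromes of r = [3, 1, 2, 3, 10] (all sums mod 11).
  S_0 = Σ v_i r_i = 9·3 + 1·1 + 10·2 + 8·3 + 5·10 = 122 ≡ 1.
  S_1 = Σ v_i α_i r_i = 9·1·3 + 1·4·1 + 10·5·2 + 8·6·3 + 5·2·10 = 375 ≡ 1.
  α_i^2 mod 11 = [1, 5, 3, 3, 4].
  S_2 = Σ v_i α_i^2 r_i = 9·1·3 + 1·5·1 + 10·3·2 + 8·3·3 + 5·4·10 = 364 ≡ 1.
  S = (1, 1, 1) ≠ 0, so r is not a codeword (an error is present).
Step 3: locate the error. For a single error e at position i, S_ℓ = v_i·e·α_i^ℓ, so α_err = S_1/S_0.
  S_0^{−1} = 1^{−1} = 1 (mod 11), so α_err = 1·1 = 1 ≡ 1 = α_1. Error position i = 1.
  Consistency check: S_2/S_1 = 1·1 = 1 ≡ 1 = α_err ✓ (single-error assumption holds).
Step 4: error magnitude e = S_0/v_1 = S_0·∏_{j≠1}(α_1 − α_j) = 1·5 = 5 ≡ 5 (mod 11).
Step 5: correct position 1: c_1 = r_1 − e = 3 − 5 ≡ 9 (mod 11). Hence c = [9, 1, 2, 3, 10].
  Check: interpolating c through the α_i gives m(x) = 8 + 1·x (degree < 2) with m(α_i) = c_i for every i, so c is indeed a codeword.


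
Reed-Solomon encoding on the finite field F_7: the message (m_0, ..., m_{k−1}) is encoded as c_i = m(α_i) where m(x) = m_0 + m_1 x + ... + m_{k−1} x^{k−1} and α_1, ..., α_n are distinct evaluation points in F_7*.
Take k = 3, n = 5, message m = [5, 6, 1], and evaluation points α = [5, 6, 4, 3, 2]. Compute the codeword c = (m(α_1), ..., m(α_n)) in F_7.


c = [4, 0, 3, 4, 0]

Message polynomial: m(x) = 5 + 6·x + 1·x^2 (mod 7).
For each evaluation point α_i, compute m(α_i) mod 7:
  α_1 = 5: Horner steps 1 → 4 → 4, so m(5) = 4.
  α_2 = 6: Horner steps 1 → 5 → 0, so m(6) = 0.
  α_3 = 4: Horner steps 1 → 3 → 3, so m(4) = 3.
  α_4 = 3: Horner steps 1 → 2 → 4, so m(3) = 4.
  α_5 = 2: Horner steps 1 → 1 → 0, so m(2) = 0.
Codeword c = [4, 0, 3, 4, 0] ∈ F_7^5.


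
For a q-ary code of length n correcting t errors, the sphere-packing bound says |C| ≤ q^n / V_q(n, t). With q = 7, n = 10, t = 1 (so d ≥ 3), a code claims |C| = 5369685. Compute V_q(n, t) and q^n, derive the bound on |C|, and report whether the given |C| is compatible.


V_q(n, t) = 61, q^n = 282475249, Hamming bound = 4630741, |C| = 5369685 > bound (violated).

Step 1: Compute V_q(n, t) = Σ_{j=0}^1 C(n, j) (q−1)^j.
  j = 0: C(10,0)·(6)^0 = 1·1 = 1.
  j = 1: C(10,1)·(6)^1 = 10·6 = 60.
  V_q(n, t) = 1 + 60 = 61.
Step 2: q^n = 7^10 = 282475249.
Step 3: Hamming bound ⌊q^n / V_q(n,t)⌋ = ⌊282475249/61⌋ = 4630741.
Step 4: Compare |C| = 5369685 to 4630741: violated.
The claimed |C| lies above the Hamming bound, so no 7-ary code of length 10 with d ≥ 3 can have 5369685 codewords.


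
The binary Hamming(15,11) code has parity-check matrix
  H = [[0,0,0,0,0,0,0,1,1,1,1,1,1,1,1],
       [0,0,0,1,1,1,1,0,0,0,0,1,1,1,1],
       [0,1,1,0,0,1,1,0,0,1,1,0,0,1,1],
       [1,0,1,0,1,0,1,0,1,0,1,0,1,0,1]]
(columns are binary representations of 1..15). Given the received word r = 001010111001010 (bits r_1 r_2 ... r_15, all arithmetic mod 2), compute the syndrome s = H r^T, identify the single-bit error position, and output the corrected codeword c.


s = (0, 0, 1, 0)^T, error position = 2, corrected codeword c = 011010111001010

Compute s = H r^T mod 2 one row at a time:
  s_1 = 1 + 1 + 0 + 0 + 1 + 0 + 1 + 0 = 4 ≡ 0 (mod 2).
  s_2 = 0 + 1 + 0 + 1 + 1 + 0 + 1 + 0 = 4 ≡ 0 (mod 2).
  s_3 = 0 + 1 + 0 + 1 + 0 + 0 + 1 + 0 = 3 ≡ 1 (mod 2).
  s_4 = 0 + 1 + 1 + 1 + 1 + 0 + 0 + 0 = 4 ≡ 0 (mod 2).
s = (0, 0, 1, 0)^T — this equals column 2 of H (binary 0010), so error is at position 2.
Correct: flip bit 2 of r = 001010111001010 to get c = 011010111001010.


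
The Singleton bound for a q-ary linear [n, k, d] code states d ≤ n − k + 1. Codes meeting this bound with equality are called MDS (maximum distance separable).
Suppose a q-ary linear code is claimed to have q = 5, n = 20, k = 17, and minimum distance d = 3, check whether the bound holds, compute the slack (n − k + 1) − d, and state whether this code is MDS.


Singleton RHS = n − k + 1 = 4, slack = 1, bound satisfied, not MDS.

Singleton bound: d ≤ n − k + 1.
Here n = 20, k = 17, so n − k + 1 = 4.
Given d = 3, check d ≤ 4: YES.
Slack = (n − k + 1) − d = 1.
The code is NOT MDS (slack = 1 > 0).
Description: the claimed parameters are [20, 17, 3]_5; such a code would be non-MDS.


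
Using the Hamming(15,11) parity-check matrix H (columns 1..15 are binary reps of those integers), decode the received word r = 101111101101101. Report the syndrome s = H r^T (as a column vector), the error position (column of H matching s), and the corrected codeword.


s = (1, 1, 1, 1)^T, error position = 15, corrected codeword c = 101111101101100

Compute s = H r^T mod 2 one row at a time:
  s_1 = 0 + 1 + 1 + 0 + 1 + 1 + 0 + 1 = 5 ≡ 1 (mod 2).
  s_2 = 1 + 1 + 1 + 1 + 1 + 1 + 0 + 1 = 7 ≡ 1 (mod 2).
  s_3 = 0 + 1 + 1 + 1 + 1 + 0 + 0 + 1 = 5 ≡ 1 (mod 2).
  s_4 = 1 + 1 + 1 + 1 + 1 + 0 + 1 + 1 = 7 ≡ 1 (mod 2).
s = (1, 1, 1, 1)^T — this equals column 15 of H (binary 1111), so error is at position 15.
Correct: flip bit 15 of r = 101111101101101 to get c = 101111101101100.


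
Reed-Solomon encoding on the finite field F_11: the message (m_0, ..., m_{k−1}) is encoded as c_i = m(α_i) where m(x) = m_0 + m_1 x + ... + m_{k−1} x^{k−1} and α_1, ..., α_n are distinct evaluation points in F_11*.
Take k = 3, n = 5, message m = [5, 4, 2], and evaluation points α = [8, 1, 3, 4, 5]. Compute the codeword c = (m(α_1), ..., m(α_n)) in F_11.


c = [0, 0, 2, 9, 9]

Message polynomial: m(x) = 5 + 4·x + 2·x^2 (mod 11).
For each evaluation point α_i, compute m(α_i) mod 11:
  α_1 = 8: Horner steps 2 → 9 → 0, so m(8) = 0.
  α_2 = 1: Horner steps 2 → 6 → 0, so m(1) = 0.
  α_3 = 3: Horner steps 2 → 10 → 2, so m(3) = 2.
  α_4 = 4: Horner steps 2 → 1 → 9, so m(4) = 9.
  α_5 = 5: Horner steps 2 → 3 → 9, so m(5) = 9.
Codeword c = [0, 0, 2, 9, 9] ∈ F_11^5.


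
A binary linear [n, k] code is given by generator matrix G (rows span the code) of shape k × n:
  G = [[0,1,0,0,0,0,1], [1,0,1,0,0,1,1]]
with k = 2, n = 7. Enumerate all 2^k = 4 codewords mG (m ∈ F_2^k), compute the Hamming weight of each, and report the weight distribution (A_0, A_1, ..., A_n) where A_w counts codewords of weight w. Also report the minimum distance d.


Weight distribution: A_0 = 1, A_2 = 1, A_4 = 2. Minimum distance d = 2.

Enumerate all 2^2 = 4 messages m ∈ F_2^2.
For each, compute codeword c = mG in F_2^7, then tally its weight.
  m = 00 → c = 0000000, weight = 0.
  m = 10 → c = 0100001, weight = 2.
  m = 01 → c = 1010011, weight = 4.
  m = 11 → c = 1110010, weight = 4.
Tally weights:
  weight 0: 1 codewords.
  weight 2: 1 codewords.
  weight 4: 2 codewords.
Minimum distance d = smallest w > 0 with A_w > 0 = 2.
Sanity: Σ A_w = 4 = 2^2 = 4 ✓.


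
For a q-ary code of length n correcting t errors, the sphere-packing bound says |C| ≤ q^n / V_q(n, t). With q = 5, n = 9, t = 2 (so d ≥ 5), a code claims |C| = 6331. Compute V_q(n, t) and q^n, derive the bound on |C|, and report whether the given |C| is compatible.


V_q(n, t) = 613, q^n = 1953125, Hamming bound = 3186, |C| = 6331 > bound (violated).

Step 1: Compute V_q(n, t) = Σ_{j=0}^2 C(n, j) (q−1)^j.
  j = 0: C(9,0)·(4)^0 = 1·1 = 1.
  j = 1: C(9,1)·(4)^1 = 9·4 = 36.
  j = 2: C(9,2)·(4)^2 = 36·16 = 576.
  V_q(n, t) = 1 + 36 + 576 = 613.
Step 2: q^n = 5^9 = 1953125.
Step 3: Hamming bound ⌊q^n / V_q(n,t)⌋ = ⌊1953125/613⌋ = 3186.
Step 4: Compare |C| = 6331 to 3186: violated.
The claimed |C| lies above the Hamming bound, so no 5-ary code of length 9 with d ≥ 5 can have 6331 codewords.


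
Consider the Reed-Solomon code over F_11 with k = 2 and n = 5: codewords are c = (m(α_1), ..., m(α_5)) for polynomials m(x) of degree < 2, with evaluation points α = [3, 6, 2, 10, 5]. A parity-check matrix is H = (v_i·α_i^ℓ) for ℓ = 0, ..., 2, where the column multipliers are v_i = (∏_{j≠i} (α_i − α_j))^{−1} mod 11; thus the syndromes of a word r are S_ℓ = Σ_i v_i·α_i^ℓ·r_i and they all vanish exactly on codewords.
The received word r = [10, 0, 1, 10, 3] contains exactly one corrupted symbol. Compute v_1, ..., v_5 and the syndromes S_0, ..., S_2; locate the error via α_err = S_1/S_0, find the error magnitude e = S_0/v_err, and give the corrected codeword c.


S = (6, 7, 10), error at position 1, error magnitude e = 1, c = [9, 0, 1, 10, 3].

Step 1: column multipliers v_i = (∏_{j≠i}(α_i − α_j))^{−1} mod 11.
  i = 1 (α = 3): (3−6)(3−2)(3−10)(3−5) = (−3)·1·(−7)·(−2) = −42 ≡ 2, so v_1 = 2^{−1} = 6 (mod 11).
  i = 2 (α = 6): (6−3)(6−2)(6−10)(6−5) = 3·4·(−4)·1 = −48 ≡ 7, so v_2 = 7^{−1} = 8 (mod 11).
  i = 3 (α = 2): (2−3)(2−6)(2−10)(2−5) = (−1)·(−4)·(−8)·(−3) = 96 ≡ 8, so v_3 = 8^{−1} = 7 (mod 11).
  i = 4 (α = 10): (10−3)(10−6)(10−2)(10−5) = 7·4·8·5 = 1120 ≡ 9, so v_4 = 9^{−1} = 5 (mod 11).
  i = 5 (α = 5): (5−3)(5−6)(5−2)(5−10) = 2·(−1)·3·(−5) = 30 ≡ 8, so v_5 = 8^{−1} = 7 (mod 11).
  v = [6, 8, 7, 5, 7].
Step 2: syndromes of r = [10, 0, 1, 10, 3] (all sums mod 11).
  S_0 = Σ v_i r_i = 6·10 + 8·0 + 7·1 + 5·10 + 7·3 = 138 ≡ 6.
  S_1 = Σ v_i α_i r_i = 6·3·10 + 8·6·0 + 7·2·1 + 5·10·10 + 7·5·3 = 799 ≡ 7.
  α_i^2 mod 11 = [9, 3, 4, 1, 3].
  S_2 = Σ v_i α_i^2 r_i = 6·9·10 + 8·3·0 + 7·4·1 + 5·1·10 + 7·3·3 = 681 ≡ 10.
  S = (6, 7, 10) ≠ 0, so r is not a codeword (an error is present).
Step 3: locate the error. For a single error e at position i, S_ℓ = v_i·e·α_i^ℓ, so α_err = S_1/S_0.
  S_0^{−1} = 6^{−1} = 2 (mod 11), so α_err = 7·2 = 14 ≡ 3 = α_1. Error position i = 1.
  Consistency check: S_2/S_1 = 10·8 = 80 ≡ 3 = α_err ✓ (single-error assumption holds).
Step 4: error magnitude e = S_0/v_1 = S_0·∏_{j≠1}(α_1 − α_j) = 6·2 = 12 ≡ 1 (mod 11).
Step 5: correct position 1: c_1 = r_1 − e = 10 − 1 ≡ 9 (mod 11). Hence c = [9, 0, 1, 10, 3].
  Check: interpolating c through the α_i gives m(x) = 7 + 8·x (degree < 2) with m(α_i) = c_i for every i, so c is indeed a codeword.


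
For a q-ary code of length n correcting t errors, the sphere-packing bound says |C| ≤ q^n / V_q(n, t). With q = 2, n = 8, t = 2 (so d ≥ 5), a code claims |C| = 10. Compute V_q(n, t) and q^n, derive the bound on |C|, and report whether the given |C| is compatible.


V_q(n, t) = 37, q^n = 256, Hamming bound = 6, |C| = 10 > bound (violated).

Step 1: Compute V_q(n, t) = Σ_{j=0}^2 C(n, j) (q−1)^j.
  j = 0: C(8,0)·(1)^0 = 1·1 = 1.
  j = 1: C(8,1)·(1)^1 = 8·1 = 8.
  j = 2: C(8,2)·(1)^2 = 28·1 = 28.
  V_q(n, t) = 1 + 8 + 28 = 37.
Step 2: q^n = 2^8 = 256.
Step 3: Hamming bound ⌊q^n / V_q(n,t)⌋ = ⌊256/37⌋ = 6.
Step 4: Compare |C| = 10 to 6: violated.
The claimed |C| lies above the Hamming bound, so no 2-ary code of length 8 with d ≥ 5 can have 10 codewords.


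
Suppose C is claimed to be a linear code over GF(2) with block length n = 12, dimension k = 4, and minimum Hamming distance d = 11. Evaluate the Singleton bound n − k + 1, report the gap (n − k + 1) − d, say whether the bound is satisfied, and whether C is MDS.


Singleton RHS = n − k + 1 = 9, slack = -2, bound violated (no such code; not MDS).

Singleton bound: d ≤ n − k + 1.
Here n = 12, k = 4, so n − k + 1 = 9.
Given d = 11, check d ≤ 9: NO.
Slack = (n − k + 1) − d = -2.
The slack is negative: d = 11 exceeds n − k + 1 = 9 by 2, so the Singleton bound is violated and no linear [12, 4, 11]_2 code can exist. In particular it is not MDS (MDS requires d = n − k + 1 exactly).
Description: the claimed parameters are [12, 4, 11]_2; such a code would be impossible (violates the Singleton bound).


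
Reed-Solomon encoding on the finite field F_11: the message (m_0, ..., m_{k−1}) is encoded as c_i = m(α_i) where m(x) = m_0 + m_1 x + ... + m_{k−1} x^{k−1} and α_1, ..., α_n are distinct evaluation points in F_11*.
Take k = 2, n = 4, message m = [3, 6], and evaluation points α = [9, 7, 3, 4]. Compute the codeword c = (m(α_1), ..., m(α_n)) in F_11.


c = [2, 1, 10, 5]

Message polynomial: m(x) = 3 + 6·x (mod 11).
For each evaluation point α_i, compute m(α_i) mod 11:
  α_1 = 9: Horner steps 6 → 2, so m(9) = 2.
  α_2 = 7: Horner steps 6 → 1, so m(7) = 1.
  α_3 = 3: Horner steps 6 → 10, so m(3) = 10.
  α_4 = 4: Horner steps 6 → 5, so m(4) = 5.
Codeword c = [2, 1, 10, 5] ∈ F_11^4.


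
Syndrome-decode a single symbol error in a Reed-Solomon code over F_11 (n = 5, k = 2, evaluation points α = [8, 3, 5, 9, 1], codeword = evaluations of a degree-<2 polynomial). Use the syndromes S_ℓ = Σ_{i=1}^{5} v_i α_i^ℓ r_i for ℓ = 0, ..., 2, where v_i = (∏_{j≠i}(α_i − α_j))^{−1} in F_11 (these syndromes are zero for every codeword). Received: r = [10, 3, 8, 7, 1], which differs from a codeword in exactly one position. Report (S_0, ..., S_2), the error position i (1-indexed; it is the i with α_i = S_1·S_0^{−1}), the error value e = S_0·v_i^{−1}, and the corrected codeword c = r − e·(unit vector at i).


S = (10, 10, 10), error at position 5, error magnitude e = 3, c = [10, 3, 8, 7, 9].

Step 1: column multipliers v_i = (∏_{j≠i}(α_i − α_j))^{−1} mod 11.
  i = 1 (α = 8): (8−3)(8−5)(8−9)(8−1) = 5·3·(−1)·7 = −105 ≡ 5, so v_1 = 5^{−1} = 9 (mod 11).
  i = 2 (α = 3): (3−8)(3−5)(3−9)(3−1) = (−5)·(−2)·(−6)·2 = −120 ≡ 1, so v_2 = 1^{−1} = 1 (mod 11).
  i = 3 (α = 5): (5−8)(5−3)(5−9)(5−1) = (−3)·2·(−4)·4 = 96 ≡ 8, so v_3 = 8^{−1} = 7 (mod 11).
  i = 4 (α = 9): (9−8)(9−3)(9−5)(9−1) = 1·6·4·8 = 192 ≡ 5, so v_4 = 5^{−1} = 9 (mod 11).
  i = 5 (α = 1): (1−8)(1−3)(1−5)(1−9) = (−7)·(−2)·(−4)·(−8) = 448 ≡ 8, so v_5 = 8^{−1} = 7 (mod 11).
  v = [9, 1, 7, 9, 7].
Step 2: syndromes of r = [10, 3, 8, 7, 1] (all sums mod 11).
  S_0 = Σ v_i r_i = 9·10 + 1·3 + 7·8 + 9·7 + 7·1 = 219 ≡ 10.
  S_1 = Σ v_i α_i r_i = 9·8·10 + 1·3·3 + 7·5·8 + 9·9·7 + 7·1·1 = 1583 ≡ 10.
  α_i^2 mod 11 = [9, 9, 3, 4, 1].
  S_2 = Σ v_i α_i^2 r_i = 9·9·10 + 1·9·3 + 7·3·8 + 9·4·7 + 7·1·1 = 1264 ≡ 10.
  S = (10, 10, 10) ≠ 0, so r is not a codeword (an error is present).
Step 3: locate the error. For a single error e at position i, S_ℓ = v_i·e·α_i^ℓ, so α_err = S_1/S_0.
  S_0^{−1} = 10^{−1} = 10 (mod 11), so α_err = 10·10 = 100 ≡ 1 = α_5. Error position i = 5.
  Consistency check: S_2/S_1 = 10·10 = 100 ≡ 1 = α_err ✓ (single-error assumption holds).
Step 4: error magnitude e = S_0/v_5 = S_0·∏_{j≠5}(α_5 − α_j) = 10·8 = 80 ≡ 3 (mod 11).
Step 5: correct position 5: c_5 = r_5 − e = 1 − 3 ≡ 9 (mod 11). Hence c = [10, 3, 8, 7, 9].
  Check: interpolating c through the α_i gives m(x) = 1 + 8·x (degree < 2) with m(α_i) = c_i for every i, so c is indeed a codeword.


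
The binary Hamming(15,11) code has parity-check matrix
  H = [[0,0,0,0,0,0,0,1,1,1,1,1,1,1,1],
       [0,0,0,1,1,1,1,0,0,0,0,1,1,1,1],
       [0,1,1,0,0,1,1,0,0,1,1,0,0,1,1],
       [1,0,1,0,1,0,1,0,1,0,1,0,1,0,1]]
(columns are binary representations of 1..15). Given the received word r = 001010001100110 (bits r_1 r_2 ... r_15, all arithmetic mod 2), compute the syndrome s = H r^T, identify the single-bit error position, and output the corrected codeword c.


s = (0, 1, 1, 0)^T, error position = 6, corrected codeword c = 001011001100110

Compute s = H r^T mod 2 one row at a time:
  s_1 = 0 + 1 + 1 + 0 + 0 + 1 + 1 + 0 = 4 ≡ 0 (mod 2).
  s_2 = 0 + 1 + 0 + 0 + 0 + 1 + 1 + 0 = 3 ≡ 1 (mod 2).
  s_3 = 0 + 1 + 0 + 0 + 1 + 0 + 1 + 0 = 3 ≡ 1 (mod 2).
  s_4 = 0 + 1 + 1 + 0 + 1 + 0 + 1 + 0 = 4 ≡ 0 (mod 2).
s = (0, 1, 1, 0)^T — this equals column 6 of H (binary 0110), so error is at position 6.
Correct: flip bit 6 of r = 001010001100110 to get c = 001011001100110.


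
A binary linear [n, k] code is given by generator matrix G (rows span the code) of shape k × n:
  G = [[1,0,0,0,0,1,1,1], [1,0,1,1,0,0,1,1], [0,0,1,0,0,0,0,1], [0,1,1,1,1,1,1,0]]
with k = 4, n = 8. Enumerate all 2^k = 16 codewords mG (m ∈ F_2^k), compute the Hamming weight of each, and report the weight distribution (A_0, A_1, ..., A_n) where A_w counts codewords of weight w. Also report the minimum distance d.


Weight distribution: A_0 = 1, A_2 = 1, A_3 = 4, A_4 = 3, A_5 = 4, A_6 = 3. Minimum distance d = 2.

Enumerate all 2^4 = 16 messages m ∈ F_2^4.
For each, compute codeword c = mG in F_2^8, then tally its weight.
  m = 0000 → c = 00000000, weight = 0.
  m = 1000 → c = 10000111, weight = 4.
  m = 0100 → c = 10110011, weight = 5.
  m = 1100 → c = 00110100, weight = 3.
  m = 0010 → c = 00100001, weight = 2.
  m = 1010 → c = 10100110, weight = 4.
  m = 0110 → c = 10010010, weight = 3.
  m = 1110 → c = 00010101, weight = 3.
  m = 0001 → c = 01111110, weight = 6.
  m = 1001 → c = 11111001, weight = 6.
  m = 0101 → c = 11001101, weight = 5.
  m = 1101 → c = 01001010, weight = 3.
  m = 0011 → c = 01011111, weight = 6.
  m = 1011 → c = 11011000, weight = 4.
  m = 0111 → c = 11101100, weight = 5.
  m = 1111 → c = 01101011, weight = 5.
Tally weights:
  weight 0: 1 codewords.
  weight 2: 1 codewords.
  weight 3: 4 codewords.
  weight 4: 3 codewords.
  weight 5: 4 codewords.
  weight 6: 3 codewords.
Minimum distance d = smallest w > 0 with A_w > 0 = 2.
Sanity: Σ A_w = 16 = 2^4 = 16 ✓.


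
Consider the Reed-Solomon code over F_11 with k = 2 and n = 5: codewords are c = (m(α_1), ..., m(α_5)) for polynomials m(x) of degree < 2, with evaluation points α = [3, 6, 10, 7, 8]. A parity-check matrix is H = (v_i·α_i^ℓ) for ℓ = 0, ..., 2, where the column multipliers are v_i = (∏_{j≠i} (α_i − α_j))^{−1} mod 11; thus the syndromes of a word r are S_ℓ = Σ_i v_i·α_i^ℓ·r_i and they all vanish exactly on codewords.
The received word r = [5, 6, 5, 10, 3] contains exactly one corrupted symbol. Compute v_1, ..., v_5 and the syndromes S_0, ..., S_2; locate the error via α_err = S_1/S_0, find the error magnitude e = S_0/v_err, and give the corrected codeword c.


S = (9, 2, 9), error at position 3, error magnitude e = 5, c = [5, 6, 0, 10, 3].

Step 1: column multipliers v_i = (∏_{j≠i}(α_i − α_j))^{−1} mod 11.
  i = 1 (α = 3): (3−6)(3−10)(3−7)(3−8) = (−3)·(−7)·(−4)·(−5) = 420 ≡ 2, so v_1 = 2^{−1} = 6 (mod 11).
  i = 2 (α = 6): (6−3)(6−10)(6−7)(6−8) = 3·(−4)·(−1)·(−2) = −24 ≡ 9, so v_2 = 9^{−1} = 5 (mod 11).
  i = 3 (α = 10): (10−3)(10−6)(10−7)(10−8) = 7·4·3·2 = 168 ≡ 3, so v_3 = 3^{−1} = 4 (mod 11).
  i = 4 (α = 7): (7−3)(7−6)(7−10)(7−8) = 4·1·(−3)·(−1) = 12 ≡ 1, so v_4 = 1^{−1} = 1 (mod 11).
  i = 5 (α = 8): (8−3)(8−6)(8−10)(8−7) = 5·2·(−2)·1 = −20 ≡ 2, so v_5 = 2^{−1} = 6 (mod 11).
  v = [6, 5, 4, 1, 6].
Step 2: syndromes of r = [5, 6, 5, 10, 3] (all sums mod 11).
  S_0 = Σ v_i r_i = 6·5 + 5·6 + 4·5 + 1·10 + 6·3 = 108 ≡ 9.
  S_1 = Σ v_i α_i r_i = 6·3·5 + 5·6·6 + 4·10·5 + 1·7·10 + 6·8·3 = 684 ≡ 2.
  α_i^2 mod 11 = [9, 3, 1, 5, 9].
  S_2 = Σ v_i α_i^2 r_i = 6·9·5 + 5·3·6 + 4·1·5 + 1·5·10 + 6·9·3 = 592 ≡ 9.
  S = (9, 2, 9) ≠ 0, so r is not a codeword (an error is present).
Step 3: locate the error. For a single error e at position i, S_ℓ = v_i·e·α_i^ℓ, so α_err = S_1/S_0.
  S_0^{−1} = 9^{−1} = 5 (mod 11), so α_err = 2·5 = 10 ≡ 10 = α_3. Error position i = 3.
  Consistency check: S_2/S_1 = 9·6 = 54 ≡ 10 = α_err ✓ (single-error assumption holds).
Step 4: error magnitude e = S_0/v_3 = S_0·∏_{j≠3}(α_3 − α_j) = 9·3 = 27 ≡ 5 (mod 11).
Step 5: correct position 3: c_3 = r_3 − e = 5 − 5 ≡ 0 (mod 11). Hence c = [5, 6, 0, 10, 3].
  Check: interpolating c through the α_i gives m(x) = 4 + 4·x (degree < 2) with m(α_i) = c_i for every i, so c is indeed a codeword.


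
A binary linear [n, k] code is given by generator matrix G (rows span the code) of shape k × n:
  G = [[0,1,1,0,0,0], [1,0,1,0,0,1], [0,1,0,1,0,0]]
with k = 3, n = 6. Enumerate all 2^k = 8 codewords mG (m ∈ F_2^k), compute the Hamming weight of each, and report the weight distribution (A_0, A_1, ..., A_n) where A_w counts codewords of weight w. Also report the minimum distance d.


Weight distribution: A_0 = 1, A_2 = 3, A_3 = 3, A_5 = 1. Minimum distance d = 2.

Enumerate all 2^3 = 8 messages m ∈ F_2^3.
For each, compute codeword c = mG in F_2^6, then tally its weight.
  m = 000 → c = 000000, weight = 0.
  m = 100 → c = 011000, weight = 2.
  m = 010 → c = 101001, weight = 3.
  m = 110 → c = 110001, weight = 3.
  m = 001 → c = 010100, weight = 2.
  m = 101 → c = 001100, weight = 2.
  m = 011 → c = 111101, weight = 5.
  m = 111 → c = 100101, weight = 3.
Tally weights:
  weight 0: 1 codewords.
  weight 2: 3 codewords.
  weight 3: 3 codewords.
  weight 5: 1 codewords.
Minimum distance d = smallest w > 0 with A_w > 0 = 2.
Sanity: Σ A_w = 8 = 2^3 = 8 ✓.


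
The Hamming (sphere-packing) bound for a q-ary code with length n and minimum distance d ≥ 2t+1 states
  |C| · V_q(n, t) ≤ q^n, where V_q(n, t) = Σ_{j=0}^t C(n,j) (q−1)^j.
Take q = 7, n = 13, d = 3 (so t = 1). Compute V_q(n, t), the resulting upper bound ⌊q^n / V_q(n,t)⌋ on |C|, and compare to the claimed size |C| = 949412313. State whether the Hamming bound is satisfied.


V_q(n, t) = 79, q^n = 96889010407, Hamming bound = 1226443169, |C| = 949412313 ≤ bound (satisfied).

Step 1: Compute V_q(n, t) = Σ_{j=0}^1 C(n, j) (q−1)^j.
  j = 0: C(13,0)·(6)^0 = 1·1 = 1.
  j = 1: C(13,1)·(6)^1 = 13·6 = 78.
  V_q(n, t) = 1 + 78 = 79.
Step 2: q^n = 7^13 = 96889010407.
Step 3: Hamming bound ⌊q^n / V_q(n,t)⌋ = ⌊96889010407/79⌋ = 1226443169.
Step 4: Compare |C| = 949412313 to 1226443169: satisfied.
The claimed |C| lies below the Hamming bound.


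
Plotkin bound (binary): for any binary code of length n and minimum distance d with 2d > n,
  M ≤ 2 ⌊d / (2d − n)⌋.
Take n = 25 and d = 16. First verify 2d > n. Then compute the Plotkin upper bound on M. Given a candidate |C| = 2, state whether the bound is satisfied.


Plotkin bound M ≤ 4; given |C| = 2 ≤ bound (satisfied).

Check applicability: 2d = 32, n = 25.
2d − n = 7 > 0, so Plotkin applies.
Compute d/(2d−n) = 16/7 ≈ 2.2857.
⌊d/(2d−n)⌋ = 2.
Plotkin bound: M ≤ 2·2 = 4.
Given |C| = 2, check: satisfied.
This |C| is below the Plotkin bound.


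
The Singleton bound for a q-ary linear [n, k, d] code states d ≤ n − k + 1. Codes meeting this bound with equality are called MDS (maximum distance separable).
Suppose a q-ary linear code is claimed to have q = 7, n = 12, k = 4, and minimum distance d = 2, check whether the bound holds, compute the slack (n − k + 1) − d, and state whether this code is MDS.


Singleton RHS = n − k + 1 = 9, slack = 7, bound satisfied, not MDS.

Singleton bound: d ≤ n − k + 1.
Here n = 12, k = 4, so n − k + 1 = 9.
Given d = 2, check d ≤ 9: YES.
Slack = (n − k + 1) − d = 7.
The code is NOT MDS (slack = 7 > 0).
Description: the claimed parameters are [12, 4, 2]_7; such a code would be non-MDS.


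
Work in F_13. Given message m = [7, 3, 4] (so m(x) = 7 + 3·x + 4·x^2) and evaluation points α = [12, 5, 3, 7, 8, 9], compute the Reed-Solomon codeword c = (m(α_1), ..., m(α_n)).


c = [8, 5, 0, 3, 1, 7]

Message polynomial: m(x) = 7 + 3·x + 4·x^2 (mod 13).
For each evaluation point α_i, compute m(α_i) mod 13:
  α_1 = 12: Horner steps 4 → 12 → 8, so m(12) = 8.
  α_2 = 5: Horner steps 4 → 10 → 5, so m(5) = 5.
  α_3 = 3: Horner steps 4 → 2 → 0, so m(3) = 0.
  α_4 = 7: Horner steps 4 → 5 → 3, so m(7) = 3.
  α_5 = 8: Horner steps 4 → 9 → 1, so m(8) = 1.
  α_6 = 9: Horner steps 4 → 0 → 7, so m(9) = 7.
Codeword c = [8, 5, 0, 3, 1, 7] ∈ F_13^6.


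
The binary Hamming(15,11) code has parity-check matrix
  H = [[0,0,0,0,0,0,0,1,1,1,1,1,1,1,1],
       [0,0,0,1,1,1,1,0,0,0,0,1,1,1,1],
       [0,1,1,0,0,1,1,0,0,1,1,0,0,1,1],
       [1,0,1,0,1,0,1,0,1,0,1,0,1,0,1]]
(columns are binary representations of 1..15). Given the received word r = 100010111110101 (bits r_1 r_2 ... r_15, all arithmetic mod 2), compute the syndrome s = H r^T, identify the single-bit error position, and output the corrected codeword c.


s = (0, 0, 0, 1)^T, error position = 1, corrected codeword c = 000010111110101

Compute s = H r^T mod 2 one row at a time:
  s_1 = 1 + 1 + 1 + 1 + 0 + 1 + 0 + 1 = 6 ≡ 0 (mod 2).
  s_2 = 0 + 1 + 0 + 1 + 0 + 1 + 0 + 1 = 4 ≡ 0 (mod 2).
  s_3 = 0 + 0 + 0 + 1 + 1 + 1 + 0 + 1 = 4 ≡ 0 (mod 2).
  s_4 = 1 + 0 + 1 + 1 + 1 + 1 + 1 + 1 = 7 ≡ 1 (mod 2).
s = (0, 0, 0, 1)^T — this equals column 1 of H (binary 0001), so error is at position 1.
Correct: flip bit 1 of r = 100010111110101 to get c = 000010111110101.


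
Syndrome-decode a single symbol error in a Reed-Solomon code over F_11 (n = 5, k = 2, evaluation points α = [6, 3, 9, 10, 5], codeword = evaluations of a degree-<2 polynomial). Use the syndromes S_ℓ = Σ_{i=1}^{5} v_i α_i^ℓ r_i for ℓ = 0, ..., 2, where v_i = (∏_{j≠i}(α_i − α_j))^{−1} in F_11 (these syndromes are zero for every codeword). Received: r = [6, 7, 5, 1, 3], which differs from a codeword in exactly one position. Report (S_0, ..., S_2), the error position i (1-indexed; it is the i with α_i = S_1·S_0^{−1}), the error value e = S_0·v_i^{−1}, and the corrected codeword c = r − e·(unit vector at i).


S = (1, 5, 3), error at position 5, error magnitude e = 4, c = [6, 7, 5, 1, 10].

Step 1: column multipliers v_i = (∏_{j≠i}(α_i − α_j))^{−1} mod 11.
  i = 1 (α = 6): (6−3)(6−9)(6−10)(6−5) = 3·(−3)·(−4)·1 = 36 ≡ 3, so v_1 = 3^{−1} = 4 (mod 11).
  i = 2 (α = 3): (3−6)(3−9)(3−10)(3−5) = (−3)·(−6)·(−7)·(−2) = 252 ≡ 10, so v_2 = 10^{−1} = 10 (mod 11).
  i = 3 (α = 9): (9−6)(9−3)(9−10)(9−5) = 3·6·(−1)·4 = −72 ≡ 5, so v_3 = 5^{−1} = 9 (mod 11).
  i = 4 (α = 10): (10−6)(10−3)(10−9)(10−5) = 4·7·1·5 = 140 ≡ 8, so v_4 = 8^{−1} = 7 (mod 11).
  i = 5 (α = 5): (5−6)(5−3)(5−9)(5−10) = (−1)·2·(−4)·(−5) = −40 ≡ 4, so v_5 = 4^{−1} = 3 (mod 11).
  v = [4, 10, 9, 7, 3].
Step 2: syndromes of r = [6, 7, 5, 1, 3] (all sums mod 11).
  S_0 = Σ v_i r_i = 4·6 + 10·7 + 9·5 + 7·1 + 3·3 = 155 ≡ 1.
  S_1 = Σ v_i α_i r_i = 4·6·6 + 10·3·7 + 9·9·5 + 7·10·1 + 3·5·3 = 874 ≡ 5.
  α_i^2 mod 11 = [3, 9, 4, 1, 3].
  S_2 = Σ v_i α_i^2 r_i = 4·3·6 + 10·9·7 + 9·4·5 + 7·1·1 + 3·3·3 = 916 ≡ 3.
  S = (1, 5, 3) ≠ 0, so r is not a codeword (an error is present).
Step 3: locate the error. For a single error e at position i, S_ℓ = v_i·e·α_i^ℓ, so α_err = S_1/S_0.
  S_0^{−1} = 1^{−1} = 1 (mod 11), so α_err = 5·1 = 5 ≡ 5 = α_5. Error position i = 5.
  Consistency check: S_2/S_1 = 3·9 = 27 ≡ 5 = α_err ✓ (single-error assumption holds).
Step 4: error magnitude e = S_0/v_5 = S_0·∏_{j≠5}(α_5 − α_j) = 1·4 = 4 ≡ 4 (mod 11).
Step 5: correct position 5: c_5 = r_5 − e = 3 − 4 ≡ 10 (mod 11). Hence c = [6, 7, 5, 1, 10].
  Check: interpolating c through the α_i gives m(x) = 8 + 7·x (degree < 2) with m(α_i) = c_i for every i, so c is indeed a codeword.


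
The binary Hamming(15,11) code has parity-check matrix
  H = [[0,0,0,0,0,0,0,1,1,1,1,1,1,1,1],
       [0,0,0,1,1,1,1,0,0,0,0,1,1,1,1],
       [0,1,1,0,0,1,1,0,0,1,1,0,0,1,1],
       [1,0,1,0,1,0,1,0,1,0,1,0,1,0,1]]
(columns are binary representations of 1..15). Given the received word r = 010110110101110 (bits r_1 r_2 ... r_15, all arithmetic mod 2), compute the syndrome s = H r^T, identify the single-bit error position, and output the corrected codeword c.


s = (1, 0, 0, 1)^T, error position = 9, corrected codeword c = 010110111101110

Compute s = H r^T mod 2 one row at a time:
  s_1 = 1 + 0 + 1 + 0 + 1 + 1 + 1 + 0 = 5 ≡ 1 (mod 2).
  s_2 = 1 + 1 + 0 + 1 + 1 + 1 + 1 + 0 = 6 ≡ 0 (mod 2).
  s_3 = 1 + 0 + 0 + 1 + 1 + 0 + 1 + 0 = 4 ≡ 0 (mod 2).
  s_4 = 0 + 0 + 1 + 1 + 0 + 0 + 1 + 0 = 3 ≡ 1 (mod 2).
s = (1, 0, 0, 1)^T — this equals column 9 of H (binary 1001), so error is at position 9.
Correct: flip bit 9 of r = 010110110101110 to get c = 010110111101110.


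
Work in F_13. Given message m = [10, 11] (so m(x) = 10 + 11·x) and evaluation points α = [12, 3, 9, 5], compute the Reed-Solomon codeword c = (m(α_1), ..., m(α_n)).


c = [12, 4, 5, 0]

Message polynomial: m(x) = 10 + 11·x (mod 13).
For each evaluation point α_i, compute m(α_i) mod 13:
  α_1 = 12: Horner steps 11 → 12, so m(12) = 12.
  α_2 = 3: Horner steps 11 → 4, so m(3) = 4.
  α_3 = 9: Horner steps 11 → 5, so m(9) = 5.
  α_4 = 5: Horner steps 11 → 0, so m(5) = 0.
Codeword c = [12, 4, 5, 0] ∈ F_13^4.


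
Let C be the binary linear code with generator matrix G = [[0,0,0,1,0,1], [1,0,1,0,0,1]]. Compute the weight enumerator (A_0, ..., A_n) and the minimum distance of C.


Weight distribution: A_0 = 1, A_2 = 1, A_3 = 2. Minimum distance d = 2.

Enumerate all 2^2 = 4 messages m ∈ F_2^2.
For each, compute codeword c = mG in F_2^6, then tally its weight.
  m = 00 → c = 000000, weight = 0.
  m = 10 → c = 000101, weight = 2.
  m = 01 → c = 101001, weight = 3.
  m = 11 → c = 101100, weight = 3.
Tally weights:
  weight 0: 1 codewords.
  weight 2: 1 codewords.
  weight 3: 2 codewords.
Minimum distance d = smallest w > 0 with A_w > 0 = 2.
Sanity: Σ A_w = 4 = 2^2 = 4 ✓.


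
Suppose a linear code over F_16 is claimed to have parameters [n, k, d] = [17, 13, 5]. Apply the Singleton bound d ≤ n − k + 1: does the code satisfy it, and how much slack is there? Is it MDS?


Singleton RHS = n − k + 1 = 5, slack = 0, bound satisfied, MDS.

Singleton bound: d ≤ n − k + 1.
Here n = 17, k = 13, so n − k + 1 = 5.
Given d = 5, check d ≤ 5: YES.
Slack = (n − k + 1) − d = 0.
The code is MDS (slack = 0).
Description: the claimed parameters are [17, 13, 5]_16; such a code would be MDS (meets Singleton bound).


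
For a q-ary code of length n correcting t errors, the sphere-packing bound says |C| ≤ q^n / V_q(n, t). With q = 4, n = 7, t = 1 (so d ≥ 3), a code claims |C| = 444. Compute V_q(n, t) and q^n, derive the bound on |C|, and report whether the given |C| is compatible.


V_q(n, t) = 22, q^n = 16384, Hamming bound = 744, |C| = 444 ≤ bound (satisfied).

Step 1: Compute V_q(n, t) = Σ_{j=0}^1 C(n, j) (q−1)^j.
  j = 0: C(7,0)·(3)^0 = 1·1 = 1.
  j = 1: C(7,1)·(3)^1 = 7·3 = 21.
  V_q(n, t) = 1 + 21 = 22.
Step 2: q^n = 4^7 = 16384.
Step 3: Hamming bound ⌊q^n / V_q(n,t)⌋ = ⌊16384/22⌋ = 744.
Step 4: Compare |C| = 444 to 744: satisfied.
The claimed |C| lies below the Hamming bound.


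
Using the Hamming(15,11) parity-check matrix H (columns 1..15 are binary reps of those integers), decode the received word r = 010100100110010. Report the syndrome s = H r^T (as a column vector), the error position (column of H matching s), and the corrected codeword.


s = (1, 1, 1, 0)^T, error position = 14, corrected codeword c = 010100100110000

Compute s = H r^T mod 2 one row at a time:
  s_1 = 0 + 0 + 1 + 1 + 0 + 0 + 1 + 0 = 3 ≡ 1 (mod 2).
  s_2 = 1 + 0 + 0 + 1 + 0 + 0 + 1 + 0 = 3 ≡ 1 (mod 2).
  s_3 = 1 + 0 + 0 + 1 + 1 + 1 + 1 + 0 = 5 ≡ 1 (mod 2).
  s_4 = 0 + 0 + 0 + 1 + 0 + 1 + 0 + 0 = 2 ≡ 0 (mod 2).
s = (1, 1, 1, 0)^T — this equals column 14 of H (binary 1110), so error is at position 14.
Correct: flip bit 14 of r = 010100100110010 to get c = 010100100110000.


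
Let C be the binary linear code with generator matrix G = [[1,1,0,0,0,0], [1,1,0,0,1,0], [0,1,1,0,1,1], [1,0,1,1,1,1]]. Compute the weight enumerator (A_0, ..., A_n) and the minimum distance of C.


Weight distribution: A_0 = 1, A_1 = 2, A_2 = 2, A_3 = 4, A_4 = 5, A_5 = 2. Minimum distance d = 1.

Enumerate all 2^4 = 16 messages m ∈ F_2^4.
For each, compute codeword c = mG in F_2^6, then tally its weight.
  m = 0000 → c = 000000, weight = 0.
  m = 1000 → c = 110000, weight = 2.
  m = 0100 → c = 110010, weight = 3.
  m = 1100 → c = 000010, weight = 1.
  m = 0010 → c = 011011, weight = 4.
  m = 1010 → c = 101011, weight = 4.
  m = 0110 → c = 101001, weight = 3.
  m = 1110 → c = 011001, weight = 3.
  m = 0001 → c = 101111, weight = 5.
  m = 1001 → c = 011111, weight = 5.
  m = 0101 → c = 011101, weight = 4.
  m = 1101 → c = 101101, weight = 4.
  m = 0011 → c = 110100, weight = 3.
  m = 1011 → c = 000100, weight = 1.
  m = 0111 → c = 000110, weight = 2.
  m = 1111 → c = 110110, weight = 4.
Tally weights:
  weight 0: 1 codewords.
  weight 1: 2 codewords.
  weight 2: 2 codewords.
  weight 3: 4 codewords.
  weight 4: 5 codewords.
  weight 5: 2 codewords.
Minimum distance d = smallest w > 0 with A_w > 0 = 1.
Sanity: Σ A_w = 16 = 2^4 = 16 ✓.


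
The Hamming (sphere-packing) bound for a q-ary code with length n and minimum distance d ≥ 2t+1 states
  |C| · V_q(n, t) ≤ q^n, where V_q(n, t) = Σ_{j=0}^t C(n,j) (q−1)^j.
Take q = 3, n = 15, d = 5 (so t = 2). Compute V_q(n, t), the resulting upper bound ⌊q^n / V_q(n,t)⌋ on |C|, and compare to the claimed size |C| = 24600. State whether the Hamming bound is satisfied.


V_q(n, t) = 451, q^n = 14348907, Hamming bound = 31815, |C| = 24600 ≤ bound (satisfied).

Step 1: Compute V_q(n, t) = Σ_{j=0}^2 C(n, j) (q−1)^j.
  j = 0: C(15,0)·(2)^0 = 1·1 = 1.
  j = 1: C(15,1)·(2)^1 = 15·2 = 30.
  j = 2: C(15,2)·(2)^2 = 105·4 = 420.
  V_q(n, t) = 1 + 30 + 420 = 451.
Step 2: q^n = 3^15 = 14348907.
Step 3: Hamming bound ⌊q^n / V_q(n,t)⌋ = ⌊14348907/451⌋ = 31815.
Step 4: Compare |C| = 24600 to 31815: satisfied.
The claimed |C| lies below the Hamming bound.
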